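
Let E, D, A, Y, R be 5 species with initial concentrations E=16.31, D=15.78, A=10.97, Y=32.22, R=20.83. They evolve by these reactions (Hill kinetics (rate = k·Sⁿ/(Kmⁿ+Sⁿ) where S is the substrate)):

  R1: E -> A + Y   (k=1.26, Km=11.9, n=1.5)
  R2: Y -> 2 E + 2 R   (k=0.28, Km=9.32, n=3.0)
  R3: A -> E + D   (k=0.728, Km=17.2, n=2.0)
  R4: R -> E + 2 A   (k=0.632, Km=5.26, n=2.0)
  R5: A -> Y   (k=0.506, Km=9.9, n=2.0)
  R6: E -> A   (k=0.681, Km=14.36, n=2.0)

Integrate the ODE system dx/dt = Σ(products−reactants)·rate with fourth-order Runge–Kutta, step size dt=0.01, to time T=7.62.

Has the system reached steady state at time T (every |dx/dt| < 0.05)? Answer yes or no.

Steady state at T: no

RK4 with dt=0.01: 762 steps to T=7.62. Trajectory (selected grid times):
t=0.00: E=16.31 D=15.78 A=10.97 Y=32.22 R=20.83
t=0.85: E=16.49 D=15.98 A=12.52 Y=32.90 R=20.79
t=1.69: E=16.69 D=16.20 A=14.00 Y=33.60 R=20.75
t=2.54: E=16.92 D=16.47 A=15.46 Y=34.34 R=20.71
t=3.39: E=17.16 D=16.76 A=16.88 Y=35.09 R=20.68
t=4.23: E=17.42 D=17.07 A=18.26 Y=35.86 R=20.64
t=5.08: E=17.70 D=17.41 A=19.62 Y=36.65 R=20.60
t=5.93: E=17.99 D=17.77 A=20.97 Y=37.45 R=20.57
t=6.77: E=18.28 D=18.14 A=22.28 Y=38.26 R=20.53
t=7.62: E=18.59 D=18.54 A=23.60 Y=39.10 R=20.50
Rates at T: R1=0.8332, R2=0.2763, R3=0.4754, R4=0.5930, R5=0.4303, R6=0.4265
dx/dt at T (Σ net stoichiometry × rate): E=+0.3612, D=+0.4754, A=+1.5399, Y=+0.9872, R=-0.0404
Largest |dx/dt| is |+1.5399| (A) ≥ 0.05 → not steady.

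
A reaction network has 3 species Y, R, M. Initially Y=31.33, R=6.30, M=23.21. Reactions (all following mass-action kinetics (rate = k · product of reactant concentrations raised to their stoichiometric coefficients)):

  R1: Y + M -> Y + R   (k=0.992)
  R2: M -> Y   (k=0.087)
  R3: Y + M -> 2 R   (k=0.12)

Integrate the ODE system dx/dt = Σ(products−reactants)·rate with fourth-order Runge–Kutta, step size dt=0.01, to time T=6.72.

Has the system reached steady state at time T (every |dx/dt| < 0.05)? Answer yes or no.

Steady state at T: yes

RK4 with dt=0.01: 672 steps to T=6.72. Trajectory (selected grid times):
t=0.00: Y=31.33 R=6.30 M=23.21
t=0.75: Y=28.89 R=31.95 M=0.00
t=1.49: Y=28.89 R=31.95 M=0.00
t=2.24: Y=28.89 R=31.95 M=0.00
t=2.99: Y=28.89 R=31.95 M=0.00
t=3.73: Y=28.89 R=31.95 M=0.00
t=4.48: Y=28.89 R=31.95 M=0.00
t=5.23: Y=28.89 R=31.95 M=0.00
t=5.97: Y=28.89 R=31.95 M=0.00
t=6.72: Y=28.89 R=31.95 M=0.00
Rates at T: R1=0.0000, R2=0.0000, R3=0.0000
dx/dt at T (Σ net stoichiometry × rate): Y=-0.0000, R=+0.0000, M=-0.0000
Largest |dx/dt| is |+0.0000| (R) < 0.05 → steady.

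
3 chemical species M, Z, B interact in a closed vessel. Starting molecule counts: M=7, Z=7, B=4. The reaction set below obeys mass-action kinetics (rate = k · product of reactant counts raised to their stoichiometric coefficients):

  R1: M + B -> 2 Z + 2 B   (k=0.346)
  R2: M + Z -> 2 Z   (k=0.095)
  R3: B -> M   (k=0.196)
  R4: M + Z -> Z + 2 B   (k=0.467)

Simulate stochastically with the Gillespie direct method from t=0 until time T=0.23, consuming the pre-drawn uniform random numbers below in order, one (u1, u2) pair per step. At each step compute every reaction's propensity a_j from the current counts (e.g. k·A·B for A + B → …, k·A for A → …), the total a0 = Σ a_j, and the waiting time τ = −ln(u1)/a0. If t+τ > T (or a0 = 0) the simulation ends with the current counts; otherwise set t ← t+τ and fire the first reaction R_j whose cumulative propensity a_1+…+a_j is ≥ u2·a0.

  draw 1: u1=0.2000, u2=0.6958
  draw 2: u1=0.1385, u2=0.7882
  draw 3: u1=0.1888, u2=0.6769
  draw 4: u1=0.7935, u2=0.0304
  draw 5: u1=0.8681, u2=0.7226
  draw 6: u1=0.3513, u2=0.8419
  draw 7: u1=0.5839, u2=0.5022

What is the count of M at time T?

M at T = 1

t=0.000: M=7 Z=7 B=4
Draw 1: a1=9.688, a2=4.655, a3=0.784, a4=22.883, a0=38.010; τ=−ln(0.2000)/38.010=0.042 → t=0.042; u2·a0=0.6958·38.010=26.447; a1+…+a3=15.127 < 26.447 ≤ a1+…+a4=38.010 → R4 fires; M=6 Z=7 B=6
Draw 2: a1=12.456, a2=3.990, a3=1.176, a4=19.614, a0=37.236; τ=−ln(0.1385)/37.236=0.053 → t=0.095; u2·a0=0.7882·37.236=29.349; a1+…+a3=17.622 < 29.349 ≤ a1+…+a4=37.236 → R4 fires; M=5 Z=7 B=8
Draw 3: a1=13.840, a2=3.325, a3=1.568, a4=16.345, a0=35.078; τ=−ln(0.1888)/35.078=0.048 → t=0.143; u2·a0=0.6769·35.078=23.744; a1+…+a3=18.733 < 23.744 ≤ a1+…+a4=35.078 → R4 fires; M=4 Z=7 B=10
Draw 4: a1=13.840, a2=2.660, a3=1.960, a4=13.076, a0=31.536; τ=−ln(0.7935)/31.536=0.007 → t=0.150; u2·a0=0.0304·31.536=0.959 ≤ a1=13.840 → R1 fires; M=3 Z=9 B=11
Draw 5: a1=11.418, a2=2.565, a3=2.156, a4=12.609, a0=28.748; τ=−ln(0.8681)/28.748=0.005 → t=0.155; u2·a0=0.7226·28.748=20.773; a1+…+a3=16.139 < 20.773 ≤ a1+…+a4=28.748 → R4 fires; M=2 Z=9 B=13
Draw 6: a1=8.996, a2=1.710, a3=2.548, a4=8.406, a0=21.660; τ=−ln(0.3513)/21.660=0.048 → t=0.204; u2·a0=0.8419·21.660=18.236; a1+…+a3=13.254 < 18.236 ≤ a1+…+a4=21.660 → R4 fires; M=1 Z=9 B=15
Draw 7: a1=5.190, a2=0.855, a3=2.940, a4=4.203, a0=13.188; τ=−ln(0.5839)/13.188=0.041 → t=0.244 > T=0.23: stop.
Read off M at T=0.23: 1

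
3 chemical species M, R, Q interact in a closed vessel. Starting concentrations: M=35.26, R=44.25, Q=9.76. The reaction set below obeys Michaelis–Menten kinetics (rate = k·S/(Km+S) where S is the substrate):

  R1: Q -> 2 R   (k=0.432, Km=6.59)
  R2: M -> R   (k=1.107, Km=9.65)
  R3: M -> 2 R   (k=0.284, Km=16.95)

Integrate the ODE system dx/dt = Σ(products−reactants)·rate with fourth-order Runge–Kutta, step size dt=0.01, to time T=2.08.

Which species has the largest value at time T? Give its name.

RK4 with dt=0.01: 208 steps to T=2.08. Trajectory (selected grid times):
t=0.00: M=35.26 R=44.25 Q=9.76
t=0.23: M=35.02 R=44.66 Q=9.70
t=0.46: M=34.77 R=45.06 Q=9.64
t=0.69: M=34.53 R=45.47 Q=9.58
t=0.92: M=34.29 R=45.87 Q=9.52
t=1.16: M=34.03 R=46.29 Q=9.46
t=1.39: M=33.79 R=46.69 Q=9.40
t=1.62: M=33.55 R=47.10 Q=9.35
t=1.85: M=33.31 R=47.50 Q=9.29
t=2.08: M=33.07 R=47.90 Q=9.23
At T=2.08: M=33.07 R=47.90 Q=9.23; the largest is R.

Dominant species at T: R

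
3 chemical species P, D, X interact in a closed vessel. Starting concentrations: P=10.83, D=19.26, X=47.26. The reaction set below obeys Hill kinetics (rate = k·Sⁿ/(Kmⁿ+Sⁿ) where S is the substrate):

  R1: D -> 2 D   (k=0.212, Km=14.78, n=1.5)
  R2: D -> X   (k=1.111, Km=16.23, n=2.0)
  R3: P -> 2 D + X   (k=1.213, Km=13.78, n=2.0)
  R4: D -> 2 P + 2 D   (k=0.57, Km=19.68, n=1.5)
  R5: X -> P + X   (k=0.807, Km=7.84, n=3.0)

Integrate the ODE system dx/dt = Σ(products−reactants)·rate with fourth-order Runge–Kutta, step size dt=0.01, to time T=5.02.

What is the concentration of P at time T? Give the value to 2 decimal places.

RK4 with dt=0.01: 502 steps to T=5.02. Trajectory (selected grid times):
t=0.00: P=10.83 D=19.26 X=47.26
t=0.56: P=11.33 D=19.66 X=47.89
t=1.12: P=11.82 D=20.08 X=48.55
t=1.67: P=12.29 D=20.52 X=49.21
t=2.23: P=12.77 D=20.99 X=49.90
t=2.79: P=13.24 D=21.48 X=50.62
t=3.35: P=13.70 D=21.99 X=51.35
t=3.90: P=14.14 D=22.51 X=52.08
t=4.46: P=14.60 D=23.06 X=52.85
t=5.02: P=15.04 D=23.63 X=53.63
Read off P at T=5.02: 15.04

P at T = 15.04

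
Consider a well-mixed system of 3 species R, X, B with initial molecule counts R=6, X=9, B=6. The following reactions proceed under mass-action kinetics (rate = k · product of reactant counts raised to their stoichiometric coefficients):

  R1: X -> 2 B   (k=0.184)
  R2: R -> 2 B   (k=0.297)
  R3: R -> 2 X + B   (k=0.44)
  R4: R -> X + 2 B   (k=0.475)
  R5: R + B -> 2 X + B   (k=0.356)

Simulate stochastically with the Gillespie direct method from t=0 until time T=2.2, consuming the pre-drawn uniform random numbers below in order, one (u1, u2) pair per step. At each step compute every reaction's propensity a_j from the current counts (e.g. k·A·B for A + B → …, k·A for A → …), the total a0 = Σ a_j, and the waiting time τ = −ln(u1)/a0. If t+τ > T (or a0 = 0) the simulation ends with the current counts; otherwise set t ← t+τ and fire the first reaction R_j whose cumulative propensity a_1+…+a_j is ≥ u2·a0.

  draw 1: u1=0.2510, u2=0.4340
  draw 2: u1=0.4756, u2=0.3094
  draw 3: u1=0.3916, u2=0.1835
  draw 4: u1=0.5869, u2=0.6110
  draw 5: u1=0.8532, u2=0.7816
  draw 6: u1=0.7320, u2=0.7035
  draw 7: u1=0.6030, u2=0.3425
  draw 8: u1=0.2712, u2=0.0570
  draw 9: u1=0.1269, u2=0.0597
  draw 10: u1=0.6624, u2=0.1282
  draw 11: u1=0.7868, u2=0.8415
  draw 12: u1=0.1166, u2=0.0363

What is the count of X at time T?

X at T = 13

t=0.000: R=6 X=9 B=6
Draw 1: a1=1.656, a2=1.782, a3=2.640, a4=2.850, a5=12.816, a0=21.744; τ=−ln(0.2510)/21.744=0.064 → t=0.064; u2·a0=0.4340·21.744=9.437; a1+…+a4=8.928 < 9.437 ≤ a1+…+a5=21.744 → R5 fires; R=5 X=11 B=6
Draw 2: a1=2.024, a2=1.485, a3=2.200, a4=2.375, a5=10.680, a0=18.764; τ=−ln(0.4756)/18.764=0.040 → t=0.103; u2·a0=0.3094·18.764=5.806; a1+…+a3=5.709 < 5.806 ≤ a1+…+a4=8.084 → R4 fires; R=4 X=12 B=8
Draw 3: a1=2.208, a2=1.188, a3=1.760, a4=1.900, a5=11.392, a0=18.448; τ=−ln(0.3916)/18.448=0.051 → t=0.154; u2·a0=0.1835·18.448=3.385; a1=2.208 < 3.385 ≤ a1+a2=3.396 → R2 fires; R=3 X=12 B=10
Draw 4: a1=2.208, a2=0.891, a3=1.320, a4=1.425, a5=10.680, a0=16.524; τ=−ln(0.5869)/16.524=0.032 → t=0.186; u2·a0=0.6110·16.524=10.096; a1+…+a4=5.844 < 10.096 ≤ a1+…+a5=16.524 → R5 fires; R=2 X=14 B=10
Draw 5: a1=2.576, a2=0.594, a3=0.880, a4=0.950, a5=7.120, a0=12.120; τ=−ln(0.8532)/12.120=0.013 → t=0.199; u2·a0=0.7816·12.120=9.473; a1+…+a4=5.000 < 9.473 ≤ a1+…+a5=12.120 → R5 fires; R=1 X=16 B=10
Draw 6: a1=2.944, a2=0.297, a3=0.440, a4=0.475, a5=3.560, a0=7.716; τ=−ln(0.7320)/7.716=0.040 → t=0.240; u2·a0=0.7035·7.716=5.428; a1+…+a4=4.156 < 5.428 ≤ a1+…+a5=7.716 → R5 fires; R=0 X=18 B=10
Draw 7: a1=3.312, a2=0.000, a3=0.000, a4=0.000, a5=0.000, a0=3.312; τ=−ln(0.6030)/3.312=0.153 → t=0.393; u2·a0=0.3425·3.312=1.134 ≤ a1=3.312 → R1 fires; R=0 X=17 B=12
Draw 8: a1=3.128, a2=0.000, a3=0.000, a4=0.000, a5=0.000, a0=3.128; τ=−ln(0.2712)/3.128=0.417 → t=0.810; u2·a0=0.0570·3.128=0.178 ≤ a1=3.128 → R1 fires; R=0 X=16 B=14
Draw 9: a1=2.944, a2=0.000, a3=0.000, a4=0.000, a5=0.000, a0=2.944; τ=−ln(0.1269)/2.944=0.701 → t=1.511; u2·a0=0.0597·2.944=0.176 ≤ a1=2.944 → R1 fires; R=0 X=15 B=16
Draw 10: a1=2.760, a2=0.000, a3=0.000, a4=0.000, a5=0.000, a0=2.760; τ=−ln(0.6624)/2.760=0.149 → t=1.660; u2·a0=0.1282·2.760=0.354 ≤ a1=2.760 → R1 fires; R=0 X=14 B=18
Draw 11: a1=2.576, a2=0.000, a3=0.000, a4=0.000, a5=0.000, a0=2.576; τ=−ln(0.7868)/2.576=0.093 → t=1.753; u2·a0=0.8415·2.576=2.168 ≤ a1=2.576 → R1 fires; R=0 X=13 B=20
Draw 12: a1=2.392, a2=0.000, a3=0.000, a4=0.000, a5=0.000, a0=2.392; τ=−ln(0.1166)/2.392=0.898 → t=2.652 > T=2.2: stop.
Read off X at T=2.2: 13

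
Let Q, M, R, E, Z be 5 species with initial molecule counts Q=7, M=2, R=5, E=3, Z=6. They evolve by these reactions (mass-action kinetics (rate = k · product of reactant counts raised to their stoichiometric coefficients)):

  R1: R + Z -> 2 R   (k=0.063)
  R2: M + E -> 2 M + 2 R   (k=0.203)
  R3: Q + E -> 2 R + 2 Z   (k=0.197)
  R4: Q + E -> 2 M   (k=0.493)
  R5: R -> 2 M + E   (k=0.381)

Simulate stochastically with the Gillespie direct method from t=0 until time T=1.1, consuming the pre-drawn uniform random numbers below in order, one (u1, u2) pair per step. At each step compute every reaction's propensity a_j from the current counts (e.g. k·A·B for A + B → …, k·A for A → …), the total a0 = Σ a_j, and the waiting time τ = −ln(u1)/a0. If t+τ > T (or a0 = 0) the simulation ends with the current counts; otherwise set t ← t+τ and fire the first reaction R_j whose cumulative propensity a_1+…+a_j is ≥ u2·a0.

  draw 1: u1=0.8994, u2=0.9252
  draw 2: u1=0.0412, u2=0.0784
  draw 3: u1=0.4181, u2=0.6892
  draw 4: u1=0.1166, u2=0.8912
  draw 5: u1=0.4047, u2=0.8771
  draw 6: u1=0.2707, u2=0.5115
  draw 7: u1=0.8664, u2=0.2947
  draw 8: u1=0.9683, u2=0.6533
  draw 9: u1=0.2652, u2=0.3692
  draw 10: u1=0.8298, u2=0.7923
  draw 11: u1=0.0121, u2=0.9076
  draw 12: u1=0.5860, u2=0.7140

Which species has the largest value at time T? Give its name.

t=0.000: Q=7 M=2 R=5 E=3 Z=6
Draw 1: a1=1.890, a2=1.218, a3=4.137, a4=10.353, a5=1.905, a0=19.503; τ=−ln(0.8994)/19.503=0.005 → t=0.005; u2·a0=0.9252·19.503=18.044; a1+…+a4=17.598 < 18.044 ≤ a1+…+a5=19.503 → R5 fires; Q=7 M=4 R=4 E=4 Z=6
Draw 2: a1=1.512, a2=3.248, a3=5.516, a4=13.804, a5=1.524, a0=25.604; τ=−ln(0.0412)/25.604=0.125 → t=0.130; u2·a0=0.0784·25.604=2.007; a1=1.512 < 2.007 ≤ a1+a2=4.760 → R2 fires; Q=7 M=5 R=6 E=3 Z=6
Draw 3: a1=2.268, a2=3.045, a3=4.137, a4=10.353, a5=2.286, a0=22.089; τ=−ln(0.4181)/22.089=0.039 → t=0.169; u2·a0=0.6892·22.089=15.224; a1+…+a3=9.450 < 15.224 ≤ a1+…+a4=19.803 → R4 fires; Q=6 M=7 R=6 E=2 Z=6
Draw 4: a1=2.268, a2=2.842, a3=2.364, a4=5.916, a5=2.286, a0=15.676; τ=−ln(0.1166)/15.676=0.137 → t=0.307; u2·a0=0.8912·15.676=13.970; a1+…+a4=13.390 < 13.970 ≤ a1+…+a5=15.676 → R5 fires; Q=6 M=9 R=5 E=3 Z=6
Draw 5: a1=1.890, a2=5.481, a3=3.546, a4=8.874, a5=1.905, a0=21.696; τ=−ln(0.4047)/21.696=0.042 → t=0.348; u2·a0=0.8771·21.696=19.030; a1+…+a3=10.917 < 19.030 ≤ a1+…+a4=19.791 → R4 fires; Q=5 M=11 R=5 E=2 Z=6
Draw 6: a1=1.890, a2=4.466, a3=1.970, a4=4.930, a5=1.905, a0=15.161; τ=−ln(0.2707)/15.161=0.086 → t=0.434; u2·a0=0.5115·15.161=7.755; a1+a2=6.356 < 7.755 ≤ a1+…+a3=8.326 → R3 fires; Q=4 M=11 R=7 E=1 Z=8
Draw 7: a1=3.528, a2=2.233, a3=0.788, a4=1.972, a5=2.667, a0=11.188; τ=−ln(0.8664)/11.188=0.013 → t=0.447; u2·a0=0.2947·11.188=3.297 ≤ a1=3.528 → R1 fires; Q=4 M=11 R=8 E=1 Z=7
Draw 8: a1=3.528, a2=2.233, a3=0.788, a4=1.972, a5=3.048, a0=11.569; τ=−ln(0.9683)/11.569=0.003 → t=0.450; u2·a0=0.6533·11.569=7.558; a1+…+a3=6.549 < 7.558 ≤ a1+…+a4=8.521 → R4 fires; Q=3 M=13 R=8 E=0 Z=7
Draw 9: a1=3.528, a2=0.000, a3=0.000, a4=0.000, a5=3.048, a0=6.576; τ=−ln(0.2652)/6.576=0.202 → t=0.652; u2·a0=0.3692·6.576=2.428 ≤ a1=3.528 → R1 fires; Q=3 M=13 R=9 E=0 Z=6
Draw 10: a1=3.402, a2=0.000, a3=0.000, a4=0.000, a5=3.429, a0=6.831; τ=−ln(0.8298)/6.831=0.027 → t=0.679; u2·a0=0.7923·6.831=5.412; a1+…+a4=3.402 < 5.412 ≤ a1+…+a5=6.831 → R5 fires; Q=3 M=15 R=8 E=1 Z=6
Draw 11: a1=3.024, a2=3.045, a3=0.591, a4=1.479, a5=3.048, a0=11.187; τ=−ln(0.0121)/11.187=0.395 → t=1.074; u2·a0=0.9076·11.187=10.153; a1+…+a4=8.139 < 10.153 ≤ a1+…+a5=11.187 → R5 fires; Q=3 M=17 R=7 E=2 Z=6
Draw 12: a1=2.646, a2=6.902, a3=1.182, a4=2.958, a5=2.667, a0=16.355; τ=−ln(0.5860)/16.355=0.033 → t=1.106 > T=1.1: stop.
At T=1.1: Q=3 M=17 R=7 E=2 Z=6; the largest is M.

Dominant species at T: M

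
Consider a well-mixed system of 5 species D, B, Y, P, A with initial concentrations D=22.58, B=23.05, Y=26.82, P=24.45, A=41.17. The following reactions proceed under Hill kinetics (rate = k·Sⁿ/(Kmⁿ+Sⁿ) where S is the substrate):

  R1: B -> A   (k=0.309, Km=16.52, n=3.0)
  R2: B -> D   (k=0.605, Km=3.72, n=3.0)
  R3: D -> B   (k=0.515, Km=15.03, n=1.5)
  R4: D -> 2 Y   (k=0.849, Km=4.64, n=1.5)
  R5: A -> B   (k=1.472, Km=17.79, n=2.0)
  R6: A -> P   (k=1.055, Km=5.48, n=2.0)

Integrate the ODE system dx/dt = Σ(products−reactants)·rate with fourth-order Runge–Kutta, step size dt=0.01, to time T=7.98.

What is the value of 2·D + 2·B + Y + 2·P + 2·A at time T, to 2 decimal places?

Value at T = 249.32

Check how each reaction changes W = 2·D + 2·B + Y + 2·P + 2·A (weight of products minus weight of reactants):
R1: B -> A: (2·1) − (2·1) = 2 − 2 = 0
R2: B -> D: (2·1) − (2·1) = 2 − 2 = 0
R3: D -> B: (2·1) − (2·1) = 2 − 2 = 0
R4: D -> 2 Y: (1·2) − (2·1) = 2 − 2 = 0
R5: A -> B: (2·1) − (2·1) = 2 − 2 = 0
R6: A -> P: (2·1) − (2·1) = 2 − 2 = 0
Every reaction leaves W unchanged, so W is conserved and no simulation is needed: W(T) = W(0) = 2·22.58 + 2·23.05 + 26.82 + 2·24.45 + 2·41.17 = 249.32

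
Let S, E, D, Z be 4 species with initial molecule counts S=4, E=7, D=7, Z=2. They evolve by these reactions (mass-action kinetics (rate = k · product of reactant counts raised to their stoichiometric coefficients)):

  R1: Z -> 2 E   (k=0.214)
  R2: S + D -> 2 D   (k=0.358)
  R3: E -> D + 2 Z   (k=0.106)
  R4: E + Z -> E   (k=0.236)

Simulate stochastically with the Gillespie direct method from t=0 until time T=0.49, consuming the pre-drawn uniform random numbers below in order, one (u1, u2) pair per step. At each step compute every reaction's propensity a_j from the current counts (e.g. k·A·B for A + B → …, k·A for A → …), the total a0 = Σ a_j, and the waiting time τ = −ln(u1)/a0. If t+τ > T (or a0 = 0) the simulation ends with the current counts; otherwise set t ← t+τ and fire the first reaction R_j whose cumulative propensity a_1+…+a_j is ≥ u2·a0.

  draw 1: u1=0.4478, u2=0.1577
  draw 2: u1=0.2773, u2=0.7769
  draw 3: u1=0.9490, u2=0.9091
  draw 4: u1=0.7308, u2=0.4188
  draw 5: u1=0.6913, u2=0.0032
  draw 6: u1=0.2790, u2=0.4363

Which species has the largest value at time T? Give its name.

t=0.000: S=4 E=7 D=7 Z=2
Draw 1: a1=0.428, a2=10.024, a3=0.742, a4=3.304, a0=14.498; τ=−ln(0.4478)/14.498=0.055 → t=0.055; u2·a0=0.1577·14.498=2.286; a1=0.428 < 2.286 ≤ a1+a2=10.452 → R2 fires; S=3 E=7 D=8 Z=2
Draw 2: a1=0.428, a2=8.592, a3=0.742, a4=3.304, a0=13.066; τ=−ln(0.2773)/13.066=0.098 → t=0.154; u2·a0=0.7769·13.066=10.151; a1+…+a3=9.762 < 10.151 ≤ a1+…+a4=13.066 → R4 fires; S=3 E=7 D=8 Z=1
Draw 3: a1=0.214, a2=8.592, a3=0.742, a4=1.652, a0=11.200; τ=−ln(0.9490)/11.200=0.005 → t=0.158; u2·a0=0.9091·11.200=10.182; a1+…+a3=9.548 < 10.182 ≤ a1+…+a4=11.200 → R4 fires; S=3 E=7 D=8 Z=0
Draw 4: a1=0.000, a2=8.592, a3=0.742, a4=0.000, a0=9.334; τ=−ln(0.7308)/9.334=0.034 → t=0.192; u2·a0=0.4188·9.334=3.909; a1=0.000 < 3.909 ≤ a1+a2=8.592 → R2 fires; S=2 E=7 D=9 Z=0
Draw 5: a1=0.000, a2=6.444, a3=0.742, a4=0.000, a0=7.186; τ=−ln(0.6913)/7.186=0.051 → t=0.243; u2·a0=0.0032·7.186=0.023; a1=0.000 < 0.023 ≤ a1+a2=6.444 → R2 fires; S=1 E=7 D=10 Z=0
Draw 6: a1=0.000, a2=3.580, a3=0.742, a4=0.000, a0=4.322; τ=−ln(0.2790)/4.322=0.295 → t=0.539 > T=0.49: stop.
At T=0.49: S=1 E=7 D=10 Z=0; the largest is D.

Dominant species at T: D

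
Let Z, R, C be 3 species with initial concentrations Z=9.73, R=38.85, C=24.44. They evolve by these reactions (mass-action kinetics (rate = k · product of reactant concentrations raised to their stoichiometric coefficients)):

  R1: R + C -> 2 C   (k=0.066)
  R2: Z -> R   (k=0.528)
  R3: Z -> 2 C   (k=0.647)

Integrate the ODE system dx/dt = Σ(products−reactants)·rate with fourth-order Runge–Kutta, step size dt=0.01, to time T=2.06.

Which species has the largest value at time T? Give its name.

Dominant species at T: C

RK4 with dt=0.01: 206 steps to T=2.06. Trajectory (selected grid times):
t=0.00: Z=9.73 R=38.85 C=24.44
t=0.23: Z=7.43 R=24.13 C=42.73
t=0.46: Z=5.67 R=11.69 C=57.90
t=0.69: Z=4.33 R=4.88 C=66.79
t=0.92: Z=3.30 R=1.98 C=71.28
t=1.14: Z=2.55 R=0.90 C=73.53
t=1.37: Z=1.95 R=0.45 C=74.91
t=1.60: Z=1.48 R=0.26 C=75.81
t=1.83: Z=1.13 R=0.17 C=76.45
t=2.06: Z=0.86 R=0.12 C=76.91
At T=2.06: Z=0.86 R=0.12 C=76.91; the largest is C.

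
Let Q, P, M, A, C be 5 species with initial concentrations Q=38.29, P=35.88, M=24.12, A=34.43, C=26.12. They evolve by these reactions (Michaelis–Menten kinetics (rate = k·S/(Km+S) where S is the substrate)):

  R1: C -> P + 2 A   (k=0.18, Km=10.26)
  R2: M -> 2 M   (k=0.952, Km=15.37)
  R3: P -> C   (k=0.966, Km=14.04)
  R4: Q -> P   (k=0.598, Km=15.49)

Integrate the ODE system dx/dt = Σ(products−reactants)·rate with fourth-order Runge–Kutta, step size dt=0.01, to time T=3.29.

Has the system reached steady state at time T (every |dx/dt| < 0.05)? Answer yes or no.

Steady state at T: no

RK4 with dt=0.01: 329 steps to T=3.29. Trajectory (selected grid times):
t=0.00: Q=38.29 P=35.88 M=24.12 A=34.43 C=26.12
t=0.37: Q=38.13 P=35.83 M=24.34 A=34.53 C=26.33
t=0.73: Q=37.98 P=35.78 M=24.55 A=34.62 C=26.53
t=1.10: Q=37.82 P=35.73 M=24.76 A=34.72 C=26.74
t=1.46: Q=37.67 P=35.68 M=24.97 A=34.81 C=26.94
t=1.83: Q=37.51 P=35.63 M=25.19 A=34.91 C=27.15
t=2.19: Q=37.36 P=35.58 M=25.41 A=35.00 C=27.35
t=2.56: Q=37.20 P=35.52 M=25.63 A=35.10 C=27.56
t=2.92: Q=37.05 P=35.47 M=25.84 A=35.19 C=27.76
t=3.29: Q=36.90 P=35.42 M=26.06 A=35.29 C=27.97
Rates at T: R1=0.1317, R2=0.5988, R3=0.6918, R4=0.4212
dx/dt at T (Σ net stoichiometry × rate): Q=-0.4212, P=-0.1389, M=+0.5988, A=+0.2634, C=+0.5601
Largest |dx/dt| is |+0.5988| (M) ≥ 0.05 → not steady.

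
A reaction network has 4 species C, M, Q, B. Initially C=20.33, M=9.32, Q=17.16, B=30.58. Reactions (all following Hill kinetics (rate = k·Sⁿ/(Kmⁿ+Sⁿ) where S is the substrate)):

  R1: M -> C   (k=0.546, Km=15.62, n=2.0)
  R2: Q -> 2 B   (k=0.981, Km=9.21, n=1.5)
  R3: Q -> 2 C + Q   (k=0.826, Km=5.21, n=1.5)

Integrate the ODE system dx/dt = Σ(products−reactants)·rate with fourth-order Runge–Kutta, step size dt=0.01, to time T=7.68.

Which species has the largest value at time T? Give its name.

Dominant species at T: B

RK4 with dt=0.01: 768 steps to T=7.68. Trajectory (selected grid times):
t=0.00: C=20.33 M=9.32 Q=17.16 B=30.58
t=0.85: C=21.65 M=9.20 Q=16.57 B=31.77
t=1.71: C=22.97 M=9.08 Q=15.97 B=32.95
t=2.56: C=24.27 M=8.96 Q=15.40 B=34.10
t=3.41: C=25.55 M=8.85 Q=14.83 B=35.23
t=4.27: C=26.83 M=8.74 Q=14.27 B=36.35
t=5.12: C=28.08 M=8.63 Q=13.73 B=37.44
t=5.97: C=29.32 M=8.52 Q=13.20 B=38.51
t=6.83: C=30.56 M=8.41 Q=12.67 B=39.56
t=7.68: C=31.77 M=8.31 Q=12.16 B=40.58
At T=7.68: C=31.77 M=8.31 Q=12.16 B=40.58; the largest is B.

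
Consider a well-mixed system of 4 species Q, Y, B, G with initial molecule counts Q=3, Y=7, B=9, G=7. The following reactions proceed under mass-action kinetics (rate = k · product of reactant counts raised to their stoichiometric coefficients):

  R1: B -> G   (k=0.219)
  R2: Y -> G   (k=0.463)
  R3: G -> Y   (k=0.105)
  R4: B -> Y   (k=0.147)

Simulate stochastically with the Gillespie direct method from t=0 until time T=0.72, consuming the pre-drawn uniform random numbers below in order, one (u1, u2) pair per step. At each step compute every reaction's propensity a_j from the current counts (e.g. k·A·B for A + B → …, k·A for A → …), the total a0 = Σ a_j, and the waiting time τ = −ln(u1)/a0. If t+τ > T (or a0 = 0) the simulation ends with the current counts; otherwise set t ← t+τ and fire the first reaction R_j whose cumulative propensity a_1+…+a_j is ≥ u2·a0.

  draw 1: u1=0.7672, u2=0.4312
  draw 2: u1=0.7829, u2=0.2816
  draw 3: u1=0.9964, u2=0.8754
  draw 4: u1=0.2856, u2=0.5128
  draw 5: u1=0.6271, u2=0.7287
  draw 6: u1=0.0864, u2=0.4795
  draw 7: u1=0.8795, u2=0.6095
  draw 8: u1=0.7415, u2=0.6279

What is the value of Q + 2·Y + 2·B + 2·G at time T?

Check how each reaction changes W = Q + 2·Y + 2·B + 2·G (weight of products minus weight of reactants):
R1: B -> G: (2·1) − (2·1) = 2 − 2 = 0
R2: Y -> G: (2·1) − (2·1) = 2 − 2 = 0
R3: G -> Y: (2·1) − (2·1) = 2 − 2 = 0
R4: B -> Y: (2·1) − (2·1) = 2 − 2 = 0
Every reaction leaves W unchanged, so W is conserved and no simulation is needed: W(T) = W(0) = 3 + 2·7 + 2·9 + 2·7 = 49

Value at T = 49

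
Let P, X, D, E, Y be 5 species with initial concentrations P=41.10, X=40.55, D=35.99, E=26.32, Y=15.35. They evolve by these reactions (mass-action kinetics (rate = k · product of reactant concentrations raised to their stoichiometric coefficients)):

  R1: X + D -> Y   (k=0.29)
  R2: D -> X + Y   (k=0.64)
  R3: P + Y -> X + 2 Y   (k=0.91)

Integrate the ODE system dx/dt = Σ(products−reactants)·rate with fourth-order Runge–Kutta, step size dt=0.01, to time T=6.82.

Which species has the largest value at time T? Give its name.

Dominant species at T: Y

RK4 with dt=0.01: 682 steps to T=6.82. Trajectory (selected grid times):
t=0.00: P=41.10 X=40.55 D=35.99 E=26.32 Y=15.35
t=0.76: P=0.00 X=48.60 D=0.00 E=26.32 Y=92.44
t=1.52: P=0.00 X=48.60 D=0.00 E=26.32 Y=92.44
t=2.27: P=0.00 X=48.60 D=0.00 E=26.32 Y=92.44
t=3.03: P=0.00 X=48.60 D=0.00 E=26.32 Y=92.44
t=3.79: P=0.00 X=48.60 D=0.00 E=26.32 Y=92.44
t=4.55: P=0.00 X=48.60 D=0.00 E=26.32 Y=92.44
t=5.30: P=0.00 X=48.60 D=0.00 E=26.32 Y=92.44
t=6.06: P=0.00 X=48.60 D=0.00 E=26.32 Y=92.44
t=6.82: P=0.00 X=48.60 D=0.00 E=26.32 Y=92.44
At T=6.82: P=0.00 X=48.60 D=0.00 E=26.32 Y=92.44; the largest is Y.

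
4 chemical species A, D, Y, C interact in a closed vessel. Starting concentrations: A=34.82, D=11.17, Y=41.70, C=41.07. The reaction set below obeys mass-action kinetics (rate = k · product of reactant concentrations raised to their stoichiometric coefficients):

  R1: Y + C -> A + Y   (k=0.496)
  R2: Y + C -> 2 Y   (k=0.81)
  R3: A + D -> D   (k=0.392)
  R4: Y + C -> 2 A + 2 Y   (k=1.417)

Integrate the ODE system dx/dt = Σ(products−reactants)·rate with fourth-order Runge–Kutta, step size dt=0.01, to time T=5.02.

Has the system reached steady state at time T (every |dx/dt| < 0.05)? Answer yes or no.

Steady state at T: yes

RK4 with dt=0.01: 502 steps to T=5.02. Trajectory (selected grid times):
t=0.00: A=34.82 D=11.17 Y=41.70 C=41.07
t=0.56: A=7.45 D=11.17 Y=75.29 C=0.00
t=1.12: A=0.64 D=11.17 Y=75.29 C=0.00
t=1.67: A=0.06 D=11.17 Y=75.29 C=0.00
t=2.23: A=0.00 D=11.17 Y=75.29 C=0.00
t=2.79: A=0.00 D=11.17 Y=75.29 C=0.00
t=3.35: A=0.00 D=11.17 Y=75.29 C=0.00
t=3.90: A=0.00 D=11.17 Y=75.29 C=0.00
t=4.46: A=0.00 D=11.17 Y=75.29 C=0.00
t=5.02: A=0.00 D=11.17 Y=75.29 C=0.00
Rates at T: R1=0.0000, R2=0.0000, R3=0.0000, R4=0.0000
dx/dt at T (Σ net stoichiometry × rate): A=-0.0000, D=+0.0000, Y=+0.0000, C=-0.0000
Largest |dx/dt| is |-0.0000| (A) < 0.05 → steady.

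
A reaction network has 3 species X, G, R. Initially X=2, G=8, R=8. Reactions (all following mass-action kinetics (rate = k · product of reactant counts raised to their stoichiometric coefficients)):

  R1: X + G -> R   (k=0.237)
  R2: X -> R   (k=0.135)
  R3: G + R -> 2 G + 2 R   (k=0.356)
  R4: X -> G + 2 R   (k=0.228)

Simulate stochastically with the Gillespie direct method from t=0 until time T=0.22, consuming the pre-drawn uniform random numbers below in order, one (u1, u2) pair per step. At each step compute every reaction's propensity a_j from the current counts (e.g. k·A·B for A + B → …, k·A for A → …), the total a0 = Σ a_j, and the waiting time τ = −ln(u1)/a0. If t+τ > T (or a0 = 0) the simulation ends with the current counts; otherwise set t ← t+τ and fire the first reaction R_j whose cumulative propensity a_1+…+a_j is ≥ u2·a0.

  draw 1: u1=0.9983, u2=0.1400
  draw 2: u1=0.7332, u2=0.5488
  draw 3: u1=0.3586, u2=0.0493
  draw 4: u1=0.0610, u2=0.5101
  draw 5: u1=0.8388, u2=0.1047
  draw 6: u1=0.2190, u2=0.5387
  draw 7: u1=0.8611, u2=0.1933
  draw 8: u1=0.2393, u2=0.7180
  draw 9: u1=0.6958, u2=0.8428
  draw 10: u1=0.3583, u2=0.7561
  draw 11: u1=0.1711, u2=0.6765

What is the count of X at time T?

t=0.000: X=2 G=8 R=8
Draw 1: a1=3.792, a2=0.270, a3=22.784, a4=0.456, a0=27.302; τ=−ln(0.9983)/27.302=0.000 → t=0.000; u2·a0=0.1400·27.302=3.822; a1=3.792 < 3.822 ≤ a1+a2=4.062 → R2 fires; X=1 G=8 R=9
Draw 2: a1=1.896, a2=0.135, a3=25.632, a4=0.228, a0=27.891; τ=−ln(0.7332)/27.891=0.011 → t=0.011; u2·a0=0.5488·27.891=15.307; a1+a2=2.031 < 15.307 ≤ a1+…+a3=27.663 → R3 fires; X=1 G=9 R=10
Draw 3: a1=2.133, a2=0.135, a3=32.040, a4=0.228, a0=34.536; τ=−ln(0.3586)/34.536=0.030 → t=0.041; u2·a0=0.0493·34.536=1.703 ≤ a1=2.133 → R1 fires; X=0 G=8 R=11
Draw 4: a1=0.000, a2=0.000, a3=31.328, a4=0.000, a0=31.328; τ=−ln(0.0610)/31.328=0.089 → t=0.130; u2·a0=0.5101·31.328=15.980; a1+a2=0.000 < 15.980 ≤ a1+…+a3=31.328 → R3 fires; X=0 G=9 R=12
Draw 5: a1=0.000, a2=0.000, a3=38.448, a4=0.000, a0=38.448; τ=−ln(0.8388)/38.448=0.005 → t=0.135; u2·a0=0.1047·38.448=4.026; a1+a2=0.000 < 4.026 ≤ a1+…+a3=38.448 → R3 fires; X=0 G=10 R=13
Draw 6: a1=0.000, a2=0.000, a3=46.280, a4=0.000, a0=46.280; τ=−ln(0.2190)/46.280=0.033 → t=0.168; u2·a0=0.5387·46.280=24.931; a1+a2=0.000 < 24.931 ≤ a1+…+a3=46.280 → R3 fires; X=0 G=11 R=14
Draw 7: a1=0.000, a2=0.000, a3=54.824, a4=0.000, a0=54.824; τ=−ln(0.8611)/54.824=0.003 → t=0.170; u2·a0=0.1933·54.824=10.597; a1+a2=0.000 < 10.597 ≤ a1+…+a3=54.824 → R3 fires; X=0 G=12 R=15
Draw 8: a1=0.000, a2=0.000, a3=64.080, a4=0.000, a0=64.080; τ=−ln(0.2393)/64.080=0.022 → t=0.193; u2·a0=0.7180·64.080=46.009; a1+a2=0.000 < 46.009 ≤ a1+…+a3=64.080 → R3 fires; X=0 G=13 R=16
Draw 9: a1=0.000, a2=0.000, a3=74.048, a4=0.000, a0=74.048; τ=−ln(0.6958)/74.048=0.005 → t=0.197; u2·a0=0.8428·74.048=62.408; a1+a2=0.000 < 62.408 ≤ a1+…+a3=74.048 → R3 fires; X=0 G=14 R=17
Draw 10: a1=0.000, a2=0.000, a3=84.728, a4=0.000, a0=84.728; τ=−ln(0.3583)/84.728=0.012 → t=0.210; u2·a0=0.7561·84.728=64.063; a1+a2=0.000 < 64.063 ≤ a1+…+a3=84.728 → R3 fires; X=0 G=15 R=18
Draw 11: a1=0.000, a2=0.000, a3=96.120, a4=0.000, a0=96.120; τ=−ln(0.1711)/96.120=0.018 → t=0.228 > T=0.22: stop.
Read off X at T=0.22: 0

X at T = 0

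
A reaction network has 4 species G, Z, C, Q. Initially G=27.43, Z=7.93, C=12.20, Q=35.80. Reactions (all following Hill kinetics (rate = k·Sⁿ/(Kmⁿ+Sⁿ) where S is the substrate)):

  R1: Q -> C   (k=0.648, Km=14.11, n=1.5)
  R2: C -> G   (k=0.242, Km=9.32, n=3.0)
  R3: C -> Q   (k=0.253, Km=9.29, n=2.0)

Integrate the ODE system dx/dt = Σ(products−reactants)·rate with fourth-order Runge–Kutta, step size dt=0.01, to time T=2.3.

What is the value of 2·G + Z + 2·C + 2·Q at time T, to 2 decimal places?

Value at T = 158.79

Check how each reaction changes W = 2·G + Z + 2·C + 2·Q (weight of products minus weight of reactants):
R1: Q -> C: (2·1) − (2·1) = 2 − 2 = 0
R2: C -> G: (2·1) − (2·1) = 2 − 2 = 0
R3: C -> Q: (2·1) − (2·1) = 2 − 2 = 0
Every reaction leaves W unchanged, so W is conserved and no simulation is needed: W(T) = W(0) = 2·27.43 + 7.93 + 2·12.20 + 2·35.80 = 158.79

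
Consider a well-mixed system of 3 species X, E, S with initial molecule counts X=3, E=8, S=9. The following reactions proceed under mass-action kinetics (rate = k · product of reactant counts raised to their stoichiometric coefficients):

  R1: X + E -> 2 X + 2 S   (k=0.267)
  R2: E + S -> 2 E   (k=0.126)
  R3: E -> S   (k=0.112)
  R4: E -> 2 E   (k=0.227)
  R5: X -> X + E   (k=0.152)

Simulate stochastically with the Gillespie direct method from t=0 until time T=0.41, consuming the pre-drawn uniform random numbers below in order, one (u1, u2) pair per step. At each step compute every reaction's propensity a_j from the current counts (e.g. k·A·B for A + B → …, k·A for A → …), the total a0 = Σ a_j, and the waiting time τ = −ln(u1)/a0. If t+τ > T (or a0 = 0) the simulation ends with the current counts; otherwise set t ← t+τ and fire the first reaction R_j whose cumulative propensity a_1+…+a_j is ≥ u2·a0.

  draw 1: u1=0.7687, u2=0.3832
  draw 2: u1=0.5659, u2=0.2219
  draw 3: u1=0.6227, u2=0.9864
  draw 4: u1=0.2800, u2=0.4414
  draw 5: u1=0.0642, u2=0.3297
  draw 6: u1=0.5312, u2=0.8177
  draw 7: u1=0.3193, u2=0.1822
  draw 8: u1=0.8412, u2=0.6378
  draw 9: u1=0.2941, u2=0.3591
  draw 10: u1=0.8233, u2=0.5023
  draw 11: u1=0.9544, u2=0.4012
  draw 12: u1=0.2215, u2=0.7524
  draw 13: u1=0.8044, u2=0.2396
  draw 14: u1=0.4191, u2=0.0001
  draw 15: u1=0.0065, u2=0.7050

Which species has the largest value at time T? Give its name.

Dominant species at T: S

t=0.000: X=3 E=8 S=9
Draw 1: a1=6.408, a2=9.072, a3=0.896, a4=1.816, a5=0.456, a0=18.648; τ=−ln(0.7687)/18.648=0.014 → t=0.014; u2·a0=0.3832·18.648=7.146; a1=6.408 < 7.146 ≤ a1+a2=15.480 → R2 fires; X=3 E=9 S=8
Draw 2: a1=7.209, a2=9.072, a3=1.008, a4=2.043, a5=0.456, a0=19.788; τ=−ln(0.5659)/19.788=0.029 → t=0.043; u2·a0=0.2219·19.788=4.391 ≤ a1=7.209 → R1 fires; X=4 E=8 S=10
Draw 3: a1=8.544, a2=10.080, a3=0.896, a4=1.816, a5=0.608, a0=21.944; τ=−ln(0.6227)/21.944=0.022 → t=0.064; u2·a0=0.9864·21.944=21.646; a1+…+a4=21.336 < 21.646 ≤ a1+…+a5=21.944 → R5 fires; X=4 E=9 S=10
Draw 4: a1=9.612, a2=11.340, a3=1.008, a4=2.043, a5=0.608, a0=24.611; τ=−ln(0.2800)/24.611=0.052 → t=0.116; u2·a0=0.4414·24.611=10.863; a1=9.612 < 10.863 ≤ a1+a2=20.952 → R2 fires; X=4 E=10 S=9
Draw 5: a1=10.680, a2=11.340, a3=1.120, a4=2.270, a5=0.608, a0=26.018; τ=−ln(0.0642)/26.018=0.106 → t=0.222; u2·a0=0.3297·26.018=8.578 ≤ a1=10.680 → R1 fires; X=5 E=9 S=11
Draw 6: a1=12.015, a2=12.474, a3=1.008, a4=2.043, a5=0.760, a0=28.300; τ=−ln(0.5312)/28.300=0.022 → t=0.244; u2·a0=0.8177·28.300=23.141; a1=12.015 < 23.141 ≤ a1+a2=24.489 → R2 fires; X=5 E=10 S=10
Draw 7: a1=13.350, a2=12.600, a3=1.120, a4=2.270, a5=0.760, a0=30.100; τ=−ln(0.3193)/30.100=0.038 → t=0.282; u2·a0=0.1822·30.100=5.484 ≤ a1=13.350 → R1 fires; X=6 E=9 S=12
Draw 8: a1=14.418, a2=13.608, a3=1.008, a4=2.043, a5=0.912, a0=31.989; τ=−ln(0.8412)/31.989=0.005 → t=0.287; u2·a0=0.6378·31.989=20.403; a1=14.418 < 20.403 ≤ a1+a2=28.026 → R2 fires; X=6 E=10 S=11
Draw 9: a1=16.020, a2=13.860, a3=1.120, a4=2.270, a5=0.912, a0=34.182; τ=−ln(0.2941)/34.182=0.036 → t=0.323; u2·a0=0.3591·34.182=12.275 ≤ a1=16.020 → R1 fires; X=7 E=9 S=13
Draw 10: a1=16.821, a2=14.742, a3=1.008, a4=2.043, a5=1.064, a0=35.678; τ=−ln(0.8233)/35.678=0.005 → t=0.329; u2·a0=0.5023·35.678=17.921; a1=16.821 < 17.921 ≤ a1+a2=31.563 → R2 fires; X=7 E=10 S=12
Draw 11: a1=18.690, a2=15.120, a3=1.120, a4=2.270, a5=1.064, a0=38.264; τ=−ln(0.9544)/38.264=0.001 → t=0.330; u2·a0=0.4012·38.264=15.352 ≤ a1=18.690 → R1 fires; X=8 E=9 S=14
Draw 12: a1=19.224, a2=15.876, a3=1.008, a4=2.043, a5=1.216, a0=39.367; τ=−ln(0.2215)/39.367=0.038 → t=0.368; u2·a0=0.7524·39.367=29.620; a1=19.224 < 29.620 ≤ a1+a2=35.100 → R2 fires; X=8 E=10 S=13
Draw 13: a1=21.360, a2=16.380, a3=1.120, a4=2.270, a5=1.216, a0=42.346; τ=−ln(0.8044)/42.346=0.005 → t=0.373; u2·a0=0.2396·42.346=10.146 ≤ a1=21.360 → R1 fires; X=9 E=9 S=15
Draw 14: a1=21.627, a2=17.010, a3=1.008, a4=2.043, a5=1.368, a0=43.056; τ=−ln(0.4191)/43.056=0.020 → t=0.394; u2·a0=0.0001·43.056=0.004 ≤ a1=21.627 → R1 fires; X=10 E=8 S=17
Draw 15: a1=21.360, a2=17.136, a3=0.896, a4=1.816, a5=1.520, a0=42.728; τ=−ln(0.0065)/42.728=0.118 → t=0.511 > T=0.41: stop.
At T=0.41: X=10 E=8 S=17; the largest is S.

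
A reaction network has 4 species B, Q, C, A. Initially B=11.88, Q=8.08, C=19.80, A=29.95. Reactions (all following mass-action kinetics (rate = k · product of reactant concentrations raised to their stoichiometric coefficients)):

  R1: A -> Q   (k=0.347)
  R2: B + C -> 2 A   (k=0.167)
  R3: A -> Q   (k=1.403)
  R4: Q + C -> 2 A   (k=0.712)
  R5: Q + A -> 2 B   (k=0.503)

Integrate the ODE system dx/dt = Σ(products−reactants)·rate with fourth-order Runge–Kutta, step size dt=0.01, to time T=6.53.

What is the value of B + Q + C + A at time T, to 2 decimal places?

Value at T = 69.71

Check how each reaction changes W = B + Q + C + A (weight of products minus weight of reactants):
R1: A -> Q: (1·1) − (1·1) = 1 − 1 = 0
R2: B + C -> 2 A: (1·2) − (1·1 + 1·1) = 2 − 2 = 0
R3: A -> Q: (1·1) − (1·1) = 1 − 1 = 0
R4: Q + C -> 2 A: (1·2) − (1·1 + 1·1) = 2 − 2 = 0
R5: Q + A -> 2 B: (1·2) − (1·1 + 1·1) = 2 − 2 = 0
Every reaction leaves W unchanged, so W is conserved and no simulation is needed: W(T) = W(0) = 11.88 + 8.08 + 19.80 + 29.95 = 69.71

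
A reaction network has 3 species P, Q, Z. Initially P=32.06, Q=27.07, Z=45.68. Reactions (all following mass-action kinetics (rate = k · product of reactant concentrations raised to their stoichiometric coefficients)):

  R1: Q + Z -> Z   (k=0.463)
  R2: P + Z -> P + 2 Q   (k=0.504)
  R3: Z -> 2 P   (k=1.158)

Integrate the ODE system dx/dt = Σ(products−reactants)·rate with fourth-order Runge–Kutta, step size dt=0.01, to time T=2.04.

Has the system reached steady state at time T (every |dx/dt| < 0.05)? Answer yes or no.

Steady state at T: yes

RK4 with dt=0.01: 204 steps to T=2.04. Trajectory (selected grid times):
t=0.00: P=32.06 Q=27.07 Z=45.68
t=0.23: P=37.65 Q=60.65 Z=0.51
t=0.45: P=37.71 Q=60.90 Z=0.01
t=0.68: P=37.71 Q=60.90 Z=0.00
t=0.91: P=37.71 Q=60.90 Z=0.00
t=1.13: P=37.71 Q=60.90 Z=0.00
t=1.36: P=37.71 Q=60.90 Z=0.00
t=1.59: P=37.71 Q=60.90 Z=0.00
t=1.81: P=37.71 Q=60.90 Z=0.00
t=2.04: P=37.71 Q=60.90 Z=0.00
Rates at T: R1=0.0000, R2=0.0000, R3=0.0000
dx/dt at T (Σ net stoichiometry × rate): P=+0.0000, Q=+0.0000, Z=-0.0000
Largest |dx/dt| is |-0.0000| (Z) < 0.05 → steady.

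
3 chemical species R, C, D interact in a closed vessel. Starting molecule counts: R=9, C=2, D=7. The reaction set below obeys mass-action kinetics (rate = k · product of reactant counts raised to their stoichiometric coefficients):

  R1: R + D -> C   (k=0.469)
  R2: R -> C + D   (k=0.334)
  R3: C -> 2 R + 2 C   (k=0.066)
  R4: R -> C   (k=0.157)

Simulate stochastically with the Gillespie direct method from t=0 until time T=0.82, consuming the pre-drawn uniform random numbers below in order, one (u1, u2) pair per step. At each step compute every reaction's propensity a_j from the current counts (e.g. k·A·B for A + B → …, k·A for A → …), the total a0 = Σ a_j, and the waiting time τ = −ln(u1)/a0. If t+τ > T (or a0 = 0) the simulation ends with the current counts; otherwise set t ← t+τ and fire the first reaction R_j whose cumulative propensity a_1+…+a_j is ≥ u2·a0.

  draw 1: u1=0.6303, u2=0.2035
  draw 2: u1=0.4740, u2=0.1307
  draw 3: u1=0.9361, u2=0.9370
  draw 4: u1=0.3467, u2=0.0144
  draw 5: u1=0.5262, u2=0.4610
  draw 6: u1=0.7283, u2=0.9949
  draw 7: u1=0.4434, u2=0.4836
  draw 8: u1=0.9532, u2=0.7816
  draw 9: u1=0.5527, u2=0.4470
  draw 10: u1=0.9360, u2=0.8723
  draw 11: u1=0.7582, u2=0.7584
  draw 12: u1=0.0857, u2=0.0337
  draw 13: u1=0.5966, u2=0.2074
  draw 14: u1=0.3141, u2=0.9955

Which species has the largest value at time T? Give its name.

Dominant species at T: C

t=0.000: R=9 C=2 D=7
Draw 1: a1=29.547, a2=3.006, a3=0.132, a4=1.413, a0=34.098; τ=−ln(0.6303)/34.098=0.014 → t=0.014; u2·a0=0.2035·34.098=6.939 ≤ a1=29.547 → R1 fires; R=8 C=3 D=6
Draw 2: a1=22.512, a2=2.672, a3=0.198, a4=1.256, a0=26.638; τ=−ln(0.4740)/26.638=0.028 → t=0.042; u2·a0=0.1307·26.638=3.482 ≤ a1=22.512 → R1 fires; R=7 C=4 D=5
Draw 3: a1=16.415, a2=2.338, a3=0.264, a4=1.099, a0=20.116; τ=−ln(0.9361)/20.116=0.003 → t=0.045; u2·a0=0.9370·20.116=18.849; a1+a2=18.753 < 18.849 ≤ a1+…+a3=19.017 → R3 fires; R=9 C=5 D=5
Draw 4: a1=21.105, a2=3.006, a3=0.330, a4=1.413, a0=25.854; τ=−ln(0.3467)/25.854=0.041 → t=0.086; u2·a0=0.0144·25.854=0.372 ≤ a1=21.105 → R1 fires; R=8 C=6 D=4
Draw 5: a1=15.008, a2=2.672, a3=0.396, a4=1.256, a0=19.332; τ=−ln(0.5262)/19.332=0.033 → t=0.119; u2·a0=0.4610·19.332=8.912 ≤ a1=15.008 → R1 fires; R=7 C=7 D=3
Draw 6: a1=9.849, a2=2.338, a3=0.462, a4=1.099, a0=13.748; τ=−ln(0.7283)/13.748=0.023 → t=0.142; u2·a0=0.9949·13.748=13.678; a1+…+a3=12.649 < 13.678 ≤ a1+…+a4=13.748 → R4 fires; R=6 C=8 D=3
Draw 7: a1=8.442, a2=2.004, a3=0.528, a4=0.942, a0=11.916; τ=−ln(0.4434)/11.916=0.068 → t=0.210; u2·a0=0.4836·11.916=5.763 ≤ a1=8.442 → R1 fires; R=5 C=9 D=2
Draw 8: a1=4.690, a2=1.670, a3=0.594, a4=0.785, a0=7.739; τ=−ln(0.9532)/7.739=0.006 → t=0.217; u2·a0=0.7816·7.739=6.049; a1=4.690 < 6.049 ≤ a1+a2=6.360 → R2 fires; R=4 C=10 D=3
Draw 9: a1=5.628, a2=1.336, a3=0.660, a4=0.628, a0=8.252; τ=−ln(0.5527)/8.252=0.072 → t=0.288; u2·a0=0.4470·8.252=3.689 ≤ a1=5.628 → R1 fires; R=3 C=11 D=2
Draw 10: a1=2.814, a2=1.002, a3=0.726, a4=0.471, a0=5.013; τ=−ln(0.9360)/5.013=0.013 → t=0.302; u2·a0=0.8723·5.013=4.373; a1+a2=3.816 < 4.373 ≤ a1+…+a3=4.542 → R3 fires; R=5 C=12 D=2
Draw 11: a1=4.690, a2=1.670, a3=0.792, a4=0.785, a0=7.937; τ=−ln(0.7582)/7.937=0.035 → t=0.336; u2·a0=0.7584·7.937=6.019; a1=4.690 < 6.019 ≤ a1+a2=6.360 → R2 fires; R=4 C=13 D=3
Draw 12: a1=5.628, a2=1.336, a3=0.858, a4=0.628, a0=8.450; τ=−ln(0.0857)/8.450=0.291 → t=0.627; u2·a0=0.0337·8.450=0.285 ≤ a1=5.628 → R1 fires; R=3 C=14 D=2
Draw 13: a1=2.814, a2=1.002, a3=0.924, a4=0.471, a0=5.211; τ=−ln(0.5966)/5.211=0.099 → t=0.726; u2·a0=0.2074·5.211=1.081 ≤ a1=2.814 → R1 fires; R=2 C=15 D=1
Draw 14: a1=0.938, a2=0.668, a3=0.990, a4=0.314, a0=2.910; τ=−ln(0.3141)/2.910=0.398 → t=1.124 > T=0.82: stop.
At T=0.82: R=2 C=15 D=1; the largest is C.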